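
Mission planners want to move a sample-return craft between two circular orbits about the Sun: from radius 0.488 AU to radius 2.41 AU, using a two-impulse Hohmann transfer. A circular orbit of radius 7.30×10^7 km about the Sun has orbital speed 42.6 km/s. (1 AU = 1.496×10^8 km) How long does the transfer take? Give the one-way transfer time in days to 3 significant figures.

From the circular-orbit relation v² = μ/r at r = 7.30×10^7 km: μ = v²r = (42.6)² × 7.30×10^7 = 1.32477×10^11 km³/s².
In km: r₁ = 0.488 × 1.496×10^8 = 7.30048×10^7 km; r₂ = 2.41 × 1.496×10^8 = 3.60536×10^8 km.
The Hohmann ellipse has a_t = (r₁ + r₂)/2 = 2.167704×10^8 km.
Half the transfer-orbit period gives t = π√(a_t³/μ) = 2.755×10^7 s.
Converting: 2.755×10^7 s ÷ 86400 s/day = 319 days.

t = 319 days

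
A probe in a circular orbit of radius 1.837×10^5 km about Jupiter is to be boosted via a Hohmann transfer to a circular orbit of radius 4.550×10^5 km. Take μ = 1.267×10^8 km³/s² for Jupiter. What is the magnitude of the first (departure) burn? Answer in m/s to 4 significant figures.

Semi-major axis of the transfer orbit: a_t = (1.837×10^5 + 4.550×10^5)/2 = 3.1935×10^5 km.
On the circular orbit at r = 1.837×10^5 km, v_c = √(μ/r) = 26.2624 km/s.
Vis-viva on the transfer ellipse at r = 1.837×10^5 km gives v_t = √[μ(2/r − 1/a_t)] = 31.3477 km/s.
Δv₁ = |v_t − v_c| = |31.3477 − 26.2624| = 5.085 km/s.

Δv₁ = 5085 m/s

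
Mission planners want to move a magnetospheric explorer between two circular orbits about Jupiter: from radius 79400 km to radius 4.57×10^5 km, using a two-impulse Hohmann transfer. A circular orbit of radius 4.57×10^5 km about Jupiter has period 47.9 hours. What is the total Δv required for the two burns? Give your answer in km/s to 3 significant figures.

Δv = 19.8 km/s

From Kepler's third law T² = 4π²r³/μ at r = 4.57×10^5 km, T = 47.9 hours = 47.9 × 3600 s = 1.7244×10^5 s: μ = 4π²r³/T² = 1.26716×10^8 km³/s².
Semi-major axis of the transfer orbit: a_t = (79400 + 4.570×10^5)/2 = 2.682×10^5 km.
Circular speed at r₁: v₁ = √(μ/r₁) = √(1.26716×10^8/79400) = 39.95 km/s.
On the transfer ellipse at r₁, vis-viva equation gives v_p = √[μ(2/r₁ − 1/a_t)] = 52.15 km/s.
First burn Δv₁ = |v_p − v₁| = 12.20 km/s.
Circular speed at r₂: v₂ = √(μ/r₂) = 16.6517 km/s.
Transfer-orbit speed at r₂: v_a = √[μ(2/r₂ − 1/a_t)] = 9.06022 km/s.
Second burn Δv₂ = |v₂ − v_a| = 7.591 km/s.
Total Δv = Δv₁ + Δv₂ = 19.79 km/s.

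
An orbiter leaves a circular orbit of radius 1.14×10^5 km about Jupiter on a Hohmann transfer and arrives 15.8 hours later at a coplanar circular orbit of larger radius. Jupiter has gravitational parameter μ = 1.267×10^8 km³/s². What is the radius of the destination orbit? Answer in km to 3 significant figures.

r₂ = 5.79×10^5 km

Transfer time t = 15.8 hours = 56880 s, and t = π√(a_t³/μ).
So a_t = (μ t²/π²)^(1/3) = (1.267×10^8 × (56880)² / π²)^(1/3) = 3.4631×10^5 km.
Since a_t = (r₁ + r₂)/2, r₂ = 2a_t − r₁ = 2×3.4631×10^5 − 1.140×10^5 = 5.7862×10^5 km.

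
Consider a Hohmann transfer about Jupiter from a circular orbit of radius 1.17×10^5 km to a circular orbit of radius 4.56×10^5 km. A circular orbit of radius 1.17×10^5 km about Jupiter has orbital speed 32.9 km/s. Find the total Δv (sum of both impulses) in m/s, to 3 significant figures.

From the circular-orbit relation v² = μ/r at r = 1.17×10^5 km: μ = v²r = (32.9)² × 1.17×10^5 = 1.26642×10^8 km³/s².
Transfer-ellipse semi-major axis a_t = (r₁ + r₂)/2 = (1.170×10^5 + 4.560×10^5)/2 = 2.865×10^5 km.
At r₁ the circular-orbit speed is v₁ = √(μ/r₁) = 32.900 km/s.
Transfer-orbit speed at r₁ (vis-viva): v_p = √[μ(2/r₁ − 1/a_t)] = 41.506 km/s.
First burn Δv₁ = |v_p − v₁| = 8.606 km/s.
At r₂, v₂ = √(μ/r₂) = 16.665 km/s.
Transfer-orbit speed at r₂: v_a = √[μ(2/r₂ − 1/a_t)] = 10.650 km/s.
Second burn Δv₂ = |v₂ − v_a| = 6.015 km/s.
Total Δv = Δv₁ + Δv₂ = 14.62 km/s.

Δv = 14600 m/s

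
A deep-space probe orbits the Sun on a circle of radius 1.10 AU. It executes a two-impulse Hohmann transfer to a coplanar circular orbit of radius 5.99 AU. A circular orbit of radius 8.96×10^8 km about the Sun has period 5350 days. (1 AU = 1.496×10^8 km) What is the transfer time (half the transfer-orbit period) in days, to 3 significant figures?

From Kepler's third law T² = 4π²r³/μ at r = 8.96×10^8 km, T = 5350 days = 5350 × 86400 s = 4.6224×10^8 s: μ = 4π²r³/T² = 1.32907×10^11 km³/s².
In km: r₁ = 1.10 × 1.496×10^8 = 1.6456×10^8 km; r₂ = 5.99 × 1.496×10^8 = 8.96104×10^8 km.
Semi-major axis of the transfer orbit: a_t = (1.6456×10^8 + 8.96104×10^8)/2 = 5.30332×10^8 km.
By Kepler's third law the transfer-orbit period is T = 2π√(a_t³/μ), so t = T/2 = 1.052×10^8 s.
Converting: 1.052×10^8 s ÷ 86400 s/day = 1220 days.

t = 1220 days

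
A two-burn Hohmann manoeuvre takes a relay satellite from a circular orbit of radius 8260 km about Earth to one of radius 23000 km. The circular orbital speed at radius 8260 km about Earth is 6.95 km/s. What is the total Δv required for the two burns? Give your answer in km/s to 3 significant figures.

From the circular-orbit relation v² = μ/r at r = 8260 km: μ = v²r = (6.95)² × 8260 = 3.98979×10^5 km³/s².
Transfer-ellipse semi-major axis a_t = (r₁ + r₂)/2 = (8260 + 23000)/2 = 15630 km.
Circular speed at r₁: v₁ = √(μ/r₁) = √(3.98979×10^5/8260) = 6.950 km/s.
On the transfer ellipse at r₁, v² = μ(2/r − 1/a) gives v_p = √[μ(2/r₁ − 1/a_t)] = 8.431 km/s.
First burn Δv₁ = |v_p − v₁| = 1.481 km/s.
Circular speed at r₂: v₂ = √(μ/r₂) = 4.165 km/s.
Transfer-orbit speed at r₂: v_a = √[μ(2/r₂ − 1/a_t)] = 3.028 km/s.
Second burn Δv₂ = |v₂ − v_a| = 1.137 km/s.
Δv = Δv₁ + Δv₂ = 1.481 + 1.137 = 2.618 km/s.

Δv = 2.62 km/s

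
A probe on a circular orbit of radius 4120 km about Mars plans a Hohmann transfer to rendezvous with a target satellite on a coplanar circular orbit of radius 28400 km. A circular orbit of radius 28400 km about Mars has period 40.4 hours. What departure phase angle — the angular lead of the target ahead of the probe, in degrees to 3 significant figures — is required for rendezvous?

φ = 102°

From Kepler's third law T² = 4π²r³/μ at r = 28400 km, T = 40.4 hours = 40.4 × 3600 s = 1.4544×10^5 s: μ = 4π²r³/T² = 42751.1 km³/s².
Semi-major axis of the transfer orbit: a_t = (4120 + 28400)/2 = 16260 km.
Transfer time t = π√(a_t³/μ) = 31500 s.
Target angular speed ω₂ = √(μ/r₂³) = 4.320×10^-5 rad/s.
Angle swept by the target during transfer: ω₂·t = 1.361 rad = 77.98°.
Arrival is 180° from departure on the ellipse, so φ = 180° − 77.98° = 102°.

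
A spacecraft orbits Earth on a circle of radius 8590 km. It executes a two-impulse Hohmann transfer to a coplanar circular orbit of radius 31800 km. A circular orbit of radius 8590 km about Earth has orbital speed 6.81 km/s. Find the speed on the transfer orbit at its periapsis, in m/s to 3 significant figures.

v = 8550 m/s

From the circular-orbit relation v² = μ/r at r = 8590 km: μ = v²r = (6.81)² × 8590 = 3.98371×10^5 km³/s².
The Hohmann ellipse has a_t = (r₁ + r₂)/2 = 20195 km.
At periapsis, r = 8590 km.
From the vis-viva equation, v = √[μ(2/r − 1/a_t)] = 8.546 km/s.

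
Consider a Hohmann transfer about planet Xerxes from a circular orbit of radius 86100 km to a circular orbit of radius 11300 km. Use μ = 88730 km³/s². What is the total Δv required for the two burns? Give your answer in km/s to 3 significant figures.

The Hohmann ellipse has a_t = (r₁ + r₂)/2 = 48700 km.
Circular speed at r₁: v₁ = √(μ/r₁) = √(88730/86100) = 1.0152 km/s.
Transfer-orbit speed at r₁ (vis-viva): v_a = √[μ(2/r₁ − 1/a_t)] = 0.48900 km/s.
First burn Δv₁ = |v_a − v₁| = 0.5262 km/s.
Circular speed at r₂: v₂ = √(μ/r₂) = 2.8022 km/s.
Transfer-orbit speed at r₂: v_p = √[μ(2/r₂ − 1/a_t)] = 3.7259 km/s.
Second burn Δv₂ = |v₂ − v_p| = 0.9237 km/s.
Total Δv = Δv₁ + Δv₂ = 1.450 km/s.

Δv = 1.45 km/s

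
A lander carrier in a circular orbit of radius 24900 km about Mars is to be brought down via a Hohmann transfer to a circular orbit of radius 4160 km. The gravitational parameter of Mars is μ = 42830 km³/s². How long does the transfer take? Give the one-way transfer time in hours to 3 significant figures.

Transfer-ellipse semi-major axis a_t = (r₁ + r₂)/2 = (24900 + 4160)/2 = 14530 km.
Transfer time t = π√(a_t³/μ) = π√((14530)³ / 42830) = 26590 s.
Converting: 26590 s ÷ 3600 s/hour = 7.39 hours.

t = 7.39 hours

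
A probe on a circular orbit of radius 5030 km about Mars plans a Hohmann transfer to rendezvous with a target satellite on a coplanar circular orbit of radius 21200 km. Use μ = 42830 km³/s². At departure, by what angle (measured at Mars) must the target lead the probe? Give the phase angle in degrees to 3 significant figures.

φ = 92.4°

Semi-major axis of the transfer orbit: a_t = (5030 + 21200)/2 = 13115 km.
Transfer time t = π√(a_t³/μ) = 22800 s.
The target's mean motion on its circular orbit is ω₂ = √(μ/r₂³) = 6.7046×10^-5 rad/s.
Angle swept by the target during transfer: ω₂·t = 1.5286 rad = 87.58°.
Arrival is 180° from departure on the ellipse, so φ = 180° − 87.58° = 92.4°.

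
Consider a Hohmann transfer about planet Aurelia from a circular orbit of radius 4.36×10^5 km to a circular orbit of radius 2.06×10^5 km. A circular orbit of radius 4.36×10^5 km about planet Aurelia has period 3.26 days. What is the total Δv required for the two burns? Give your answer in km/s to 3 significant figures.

Δv = 4.28 km/s

From Kepler's third law T² = 4π²r³/μ at r = 4.36×10^5 km, T = 3.26 days = 3.26 × 86400 s = 2.81664×10^5 s: μ = 4π²r³/T² = 4.12436×10^7 km³/s².
Semi-major axis of the transfer orbit: a_t = (4.360×10^5 + 2.060×10^5)/2 = 3.210×10^5 km.
Circular speed at r₁: v₁ = √(μ/r₁) = √(4.12436×10^7/4.360×10^5) = 9.726 km/s.
Transfer-orbit speed at r₁ (vis-viva): v_a = √[μ(2/r₁ − 1/a_t)] = 7.791 km/s.
First burn Δv₁ = |v_a − v₁| = 1.935 km/s.
At r₂, v₂ = √(μ/r₂) = 14.150 km/s.
Transfer-orbit speed at r₂: v_p = √[μ(2/r₂ − 1/a_t)] = 16.491 km/s.
Second burn Δv₂ = |v₂ − v_p| = 2.341 km/s.
Δv = Δv₁ + Δv₂ = 1.935 + 2.341 = 4.276 km/s.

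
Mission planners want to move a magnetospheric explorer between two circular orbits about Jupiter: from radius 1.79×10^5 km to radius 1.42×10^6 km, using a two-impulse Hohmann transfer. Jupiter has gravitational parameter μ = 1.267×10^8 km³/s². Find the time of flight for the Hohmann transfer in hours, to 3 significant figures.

t = 55.4 hours

Semi-major axis of the transfer orbit: a_t = (1.790×10^5 + 1.420×10^6)/2 = 7.995×10^5 km.
Half the transfer-orbit period gives t = π√(a_t³/μ) = 1.995×10^5 s.
Converting: 1.995×10^5 s ÷ 3600 s/hour = 55.4 hours.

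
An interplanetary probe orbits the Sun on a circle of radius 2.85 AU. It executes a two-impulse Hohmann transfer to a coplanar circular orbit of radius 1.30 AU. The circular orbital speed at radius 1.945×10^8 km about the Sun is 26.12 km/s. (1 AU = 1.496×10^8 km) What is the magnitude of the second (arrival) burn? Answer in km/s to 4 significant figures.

From the circular-orbit relation v² = μ/r at r = 1.945×10^8 km: μ = v²r = (26.12)² × 1.945×10^8 = 1.32698×10^11 km³/s².
In km: r₁ = 2.85 × 1.496×10^8 = 4.2636×10^8 km; r₂ = 1.30 × 1.496×10^8 = 1.9448×10^8 km.
Semi-major axis of the transfer orbit: a_t = (4.2636×10^8 + 1.9448×10^8)/2 = 3.1042×10^8 km.
Circular speed at r = 1.9448×10^8 km: v_c = √(μ/r) = 26.121 km/s.
Transfer-orbit speed at the same r (vis-viva, a = a_t): v_t = √[μ(2/r − 1/a_t)] = 30.613 km/s.
Δv₂ = |v_t − v_c| = |30.613 − 26.121| = 4.492 km/s.

Δv₂ = 4.492 km/s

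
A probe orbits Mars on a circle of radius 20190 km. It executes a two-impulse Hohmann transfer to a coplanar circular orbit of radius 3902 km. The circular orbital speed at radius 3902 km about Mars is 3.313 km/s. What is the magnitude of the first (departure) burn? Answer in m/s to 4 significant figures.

Δv₁ = 627.5 m/s

From the circular-orbit relation v² = μ/r at r = 3902 km: μ = v²r = (3.313)² × 3902 = 42828.2 km³/s².
Semi-major axis of the transfer orbit: a_t = (20190 + 3902)/2 = 12046 km.
On the circular orbit at r = 20190 km, v_c = √(μ/r) = 1.45645 km/s.
Vis-viva on the transfer ellipse at r = 20190 km gives v_t = √[μ(2/r − 1/a_t)] = 0.828932 km/s.
Δv₁ = |v_t − v_c| = |0.828932 − 1.45645| = 0.6275 km/s.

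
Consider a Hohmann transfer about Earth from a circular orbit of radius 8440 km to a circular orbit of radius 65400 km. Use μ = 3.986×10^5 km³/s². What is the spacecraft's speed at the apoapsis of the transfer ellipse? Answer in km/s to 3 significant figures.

v = 1.18 km/s

Semi-major axis of the transfer orbit: a_t = (8440 + 65400)/2 = 36920 km.
The apoapsis of the transfer ellipse is at r = 65400 km.
Applying v² = μ(2/r − 1/a_t): v = 1.180 km/s.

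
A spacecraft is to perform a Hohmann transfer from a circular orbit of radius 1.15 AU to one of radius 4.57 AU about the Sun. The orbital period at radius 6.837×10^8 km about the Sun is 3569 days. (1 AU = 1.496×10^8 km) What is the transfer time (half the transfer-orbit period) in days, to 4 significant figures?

From Kepler's third law T² = 4π²r³/μ at r = 6.837×10^8 km, T = 3569 days = 3569 × 86400 s = 3.083616×10^8 s: μ = 4π²r³/T² = 1.32689×10^11 km³/s².
In km: r₁ = 1.15 × 1.496×10^8 = 1.7204×10^8 km; r₂ = 4.57 × 1.496×10^8 = 6.83672×10^8 km.
Transfer-ellipse semi-major axis a_t = (r₁ + r₂)/2 = (1.7204×10^8 + 6.83672×10^8)/2 = 4.27856×10^8 km.
By Kepler's third law the transfer-orbit period is T = 2π√(a_t³/μ), so t = T/2 = 7.633×10^7 s.
Converting: 7.633×10^7 s ÷ 86400 s/day = 883.4 days.

t = 883.4 days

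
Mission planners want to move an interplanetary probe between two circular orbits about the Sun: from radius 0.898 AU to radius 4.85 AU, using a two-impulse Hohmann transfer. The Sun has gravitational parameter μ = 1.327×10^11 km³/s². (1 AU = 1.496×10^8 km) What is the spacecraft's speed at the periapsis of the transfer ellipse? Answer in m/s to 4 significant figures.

v = 40830 m/s

In km: r₁ = 0.898 × 1.496×10^8 = 1.343408×10^8 km; r₂ = 4.85 × 1.496×10^8 = 7.2556×10^8 km.
Semi-major axis of the transfer orbit: a_t = (1.343408×10^8 + 7.2556×10^8)/2 = 4.299504×10^8 km.
At periapsis, r = 1.343408×10^8 km.
Vis-viva: v = √[μ(2/r − 1/a_t)] = √[1.327×10^11 × (2/1.343408×10^8 − 1/4.299504×10^8)] = 40.83 km/s.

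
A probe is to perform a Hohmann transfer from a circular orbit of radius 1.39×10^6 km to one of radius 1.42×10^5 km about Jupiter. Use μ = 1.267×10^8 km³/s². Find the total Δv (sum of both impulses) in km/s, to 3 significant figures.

Transfer-ellipse semi-major axis a_t = (r₁ + r₂)/2 = (1.390×10^6 + 1.420×10^5)/2 = 7.660×10^5 km.
Circular speed at r₁: v₁ = √(μ/r₁) = √(1.267×10^8/1.390×10^6) = 9.54731 km/s.
On the transfer ellipse at r₁, vis-viva equation gives v_a = √[μ(2/r₁ − 1/a_t)] = 4.11065 km/s.
First burn Δv₁ = |v_a − v₁| = 5.4367 km/s.
At r₂, v₂ = √(μ/r₂) = 29.871 km/s.
Transfer-orbit speed at r₂: v_p = √[μ(2/r₂ − 1/a_t)] = 40.238 km/s.
Second burn Δv₂ = |v₂ − v_p| = 10.367 km/s.
Total Δv = Δv₁ + Δv₂ = 15.80 km/s.

Δv = 15.8 km/s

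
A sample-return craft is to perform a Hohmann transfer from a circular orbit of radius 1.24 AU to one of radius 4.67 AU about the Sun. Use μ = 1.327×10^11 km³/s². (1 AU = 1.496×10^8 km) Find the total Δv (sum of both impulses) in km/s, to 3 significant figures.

Δv = 11.7 km/s

In km: r₁ = 1.24 × 1.496×10^8 = 1.85504×10^8 km; r₂ = 4.67 × 1.496×10^8 = 6.98632×10^8 km.
The Hohmann ellipse has a_t = (r₁ + r₂)/2 = 4.42068×10^8 km.
Circular speed at r₁: v₁ = √(μ/r₁) = √(1.327×10^11/1.85504×10^8) = 26.746 km/s.
Transfer-orbit speed at r₁ (v² = μ(2/r − 1/a)): v_p = √[μ(2/r₁ − 1/a_t)] = 33.623 km/s.
First burn Δv₁ = |v_p − v₁| = 6.877 km/s.
At r₂, v₂ = √(μ/r₂) = 13.782 km/s.
Transfer-orbit speed at r₂: v_a = √[μ(2/r₂ − 1/a_t)] = 8.9278 km/s.
Second burn Δv₂ = |v₂ − v_a| = 4.854 km/s.
Δv = Δv₁ + Δv₂ = 6.877 + 4.854 = 11.73 km/s.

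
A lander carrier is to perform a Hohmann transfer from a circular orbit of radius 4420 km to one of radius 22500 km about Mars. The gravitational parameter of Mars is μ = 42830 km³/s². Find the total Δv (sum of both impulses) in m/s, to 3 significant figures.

Semi-major axis of the transfer orbit: a_t = (4420 + 22500)/2 = 13460 km.
Circular speed at r₁: v₁ = √(μ/r₁) = √(42830/4420) = 3.1129 km/s.
Transfer-orbit speed at r₁ (vis-viva equation): v_p = √[μ(2/r₁ − 1/a_t)] = 4.0247 km/s.
First burn Δv₁ = |v_p − v₁| = 0.9118 km/s.
Circular speed at r₂: v₂ = √(μ/r₂) = 1.3797 km/s.
Transfer-orbit speed at r₂: v_a = √[μ(2/r₂ − 1/a_t)] = 0.79063 km/s.
Second burn Δv₂ = |v₂ − v_a| = 0.5891 km/s.
Total Δv = Δv₁ + Δv₂ = 1.501 km/s.

Δv = 1500 m/s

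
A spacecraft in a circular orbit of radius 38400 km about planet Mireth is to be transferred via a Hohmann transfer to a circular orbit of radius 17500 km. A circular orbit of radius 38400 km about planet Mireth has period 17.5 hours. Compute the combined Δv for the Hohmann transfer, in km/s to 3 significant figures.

Δv = 1.78 km/s

From Kepler's third law T² = 4π²r³/μ at r = 38400 km, T = 17.5 hours = 17.5 × 3600 s = 63000 s: μ = 4π²r³/T² = 5.63213×10^5 km³/s².
The Hohmann ellipse has a_t = (r₁ + r₂)/2 = 27950 km.
At r₁ the circular-orbit speed is v₁ = √(μ/r₁) = 3.8298 km/s.
On the transfer ellipse at r₁, vis-viva equation gives v_a = √[μ(2/r₁ − 1/a_t)] = 3.0304 km/s.
First burn Δv₁ = |v_a − v₁| = 0.7994 km/s.
At r₂, v₂ = √(μ/r₂) = 5.67306 km/s.
Transfer-orbit speed at r₂: v_p = √[μ(2/r₂ − 1/a_t)] = 6.64954 km/s.
Second burn Δv₂ = |v₂ − v_p| = 0.9765 km/s.
Total Δv = Δv₁ + Δv₂ = 1.776 km/s.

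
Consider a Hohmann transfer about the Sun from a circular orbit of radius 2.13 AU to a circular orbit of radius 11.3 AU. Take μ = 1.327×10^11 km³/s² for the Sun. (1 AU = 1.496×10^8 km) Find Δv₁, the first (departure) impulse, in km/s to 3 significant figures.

Δv₁ = 6.07 km/s

In km: r₁ = 2.13 × 1.496×10^8 = 3.18648×10^8 km; r₂ = 11.3 × 1.496×10^8 = 1.69048×10^9 km.
The Hohmann ellipse has a_t = (r₁ + r₂)/2 = 1.004564×10^9 km.
Circular speed at r = 3.18648×10^8 km: v_c = √(μ/r) = 20.407 km/s.
Vis-viva on the transfer ellipse at r = 3.18648×10^8 km gives v_t = √[μ(2/r − 1/a_t)] = 26.473 km/s.
Δv₁ = |v_t − v_c| = |26.473 − 20.407| = 6.066 km/s.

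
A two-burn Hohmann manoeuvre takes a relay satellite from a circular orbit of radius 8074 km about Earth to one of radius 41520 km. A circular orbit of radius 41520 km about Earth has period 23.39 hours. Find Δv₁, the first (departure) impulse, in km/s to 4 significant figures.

From Kepler's third law T² = 4π²r³/μ at r = 41520 km, T = 23.39 hours = 23.39 × 3600 s = 84204 s: μ = 4π²r³/T² = 3.98535×10^5 km³/s².
The Hohmann ellipse has a_t = (r₁ + r₂)/2 = 24797 km.
On the circular orbit at r = 8074 km, v_c = √(μ/r) = 7.026 km/s.
Transfer-orbit speed at the same r (vis-viva, a = a_t): v_t = √[μ(2/r − 1/a_t)] = 9.091 km/s.
Δv₁ = |v_t − v_c| = |9.091 − 7.026| = 2.065 km/s.

Δv₁ = 2.065 km/s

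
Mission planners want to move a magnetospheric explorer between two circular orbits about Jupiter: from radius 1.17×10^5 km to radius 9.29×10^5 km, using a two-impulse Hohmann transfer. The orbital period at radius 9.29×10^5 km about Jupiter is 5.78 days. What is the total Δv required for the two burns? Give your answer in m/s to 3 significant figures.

From Kepler's third law T² = 4π²r³/μ at r = 9.29×10^5 km, T = 5.78 days = 5.78 × 86400 s = 4.99392×10^5 s: μ = 4π²r³/T² = 1.26918×10^8 km³/s².
The Hohmann ellipse has a_t = (r₁ + r₂)/2 = 5.230×10^5 km.
Circular speed at r₁: v₁ = √(μ/r₁) = √(1.26918×10^8/1.170×10^5) = 32.94 km/s.
On the transfer ellipse at r₁, vis-viva equation gives v_p = √[μ(2/r₁ − 1/a_t)] = 43.90 km/s.
First burn Δv₁ = |v_p − v₁| = 10.96 km/s.
Circular speed at r₂: v₂ = √(μ/r₂) = 11.688 km/s.
Transfer-orbit speed at r₂: v_a = √[μ(2/r₂ − 1/a_t)] = 5.5284 km/s.
Second burn Δv₂ = |v₂ − v_a| = 6.160 km/s.
Δv = Δv₁ + Δv₂ = 10.96 + 6.160 = 17.12 km/s.

Δv = 17100 m/s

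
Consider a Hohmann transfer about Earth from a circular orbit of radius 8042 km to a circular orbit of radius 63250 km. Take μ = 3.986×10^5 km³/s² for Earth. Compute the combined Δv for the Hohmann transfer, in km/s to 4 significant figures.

Δv = 3.656 km/s

Transfer-ellipse semi-major axis a_t = (r₁ + r₂)/2 = (8042 + 63250)/2 = 35646 km.
Circular speed at r₁: v₁ = √(μ/r₁) = √(3.986×10^5/8042) = 7.040 km/s.
On the transfer ellipse at r₁, vis-viva equation gives v_p = √[μ(2/r₁ − 1/a_t)] = 9.378 km/s.
First burn Δv₁ = |v_p − v₁| = 2.338 km/s.
At r₂, v₂ = √(μ/r₂) = 2.510 km/s.
Transfer-orbit speed at r₂: v_a = √[μ(2/r₂ − 1/a_t)] = 1.192 km/s.
Second burn Δv₂ = |v₂ − v_a| = 1.318 km/s.
Δv = Δv₁ + Δv₂ = 2.338 + 1.318 = 3.656 km/s.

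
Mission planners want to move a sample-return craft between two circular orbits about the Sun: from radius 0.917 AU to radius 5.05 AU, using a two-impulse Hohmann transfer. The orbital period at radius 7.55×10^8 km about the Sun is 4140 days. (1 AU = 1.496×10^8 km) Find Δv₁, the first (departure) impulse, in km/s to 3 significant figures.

From Kepler's third law T² = 4π²r³/μ at r = 7.55×10^8 km, T = 4140 days = 4140 × 86400 s = 3.57696×10^8 s: μ = 4π²r³/T² = 1.32792×10^11 km³/s².
In km: r₁ = 0.917 × 1.496×10^8 = 1.371832×10^8 km; r₂ = 5.05 × 1.496×10^8 = 7.5548×10^8 km.
Semi-major axis of the transfer orbit: a_t = (1.371832×10^8 + 7.5548×10^8)/2 = 4.463316×10^8 km.
Circular speed at r = 1.371832×10^8 km: v_c = √(μ/r) = 31.113 km/s.
Transfer-orbit speed at the same r (vis-viva, a = a_t): v_t = √[μ(2/r − 1/a_t)] = 40.478 km/s.
Δv₁ = |v_t − v_c| = |40.478 − 31.113| = 9.365 km/s.

Δv₁ = 9.37 km/s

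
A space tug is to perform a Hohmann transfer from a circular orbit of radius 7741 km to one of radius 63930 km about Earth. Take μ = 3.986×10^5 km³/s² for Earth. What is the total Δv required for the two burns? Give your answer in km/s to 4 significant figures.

Semi-major axis of the transfer orbit: a_t = (7741 + 63930)/2 = 35835.5 km.
At r₁ the circular-orbit speed is v₁ = √(μ/r₁) = 7.1758 km/s.
Transfer-orbit speed at r₁ (v² = μ(2/r − 1/a)): v_p = √[μ(2/r₁ − 1/a_t)] = 9.5844 km/s.
First burn Δv₁ = |v_p − v₁| = 2.409 km/s.
At r₂, v₂ = √(μ/r₂) = 2.497 km/s.
Transfer-orbit speed at r₂: v_a = √[μ(2/r₂ − 1/a_t)] = 1.161 km/s.
Second burn Δv₂ = |v₂ − v_a| = 1.336 km/s.
Total Δv = Δv₁ + Δv₂ = 3.745 km/s.

Δv = 3.745 km/s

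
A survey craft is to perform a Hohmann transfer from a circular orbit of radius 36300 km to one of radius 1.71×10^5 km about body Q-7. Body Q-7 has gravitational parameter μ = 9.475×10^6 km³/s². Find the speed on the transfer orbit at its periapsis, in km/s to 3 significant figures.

v = 20.8 km/s

Semi-major axis of the transfer orbit: a_t = (36300 + 1.710×10^5)/2 = 1.0365×10^5 km.
At periapsis, r = 36300 km.
Vis-viva: v = √[μ(2/r − 1/a_t)] = √[9.475×10^6 × (2/36300 − 1/1.0365×10^5)] = 20.75 km/s.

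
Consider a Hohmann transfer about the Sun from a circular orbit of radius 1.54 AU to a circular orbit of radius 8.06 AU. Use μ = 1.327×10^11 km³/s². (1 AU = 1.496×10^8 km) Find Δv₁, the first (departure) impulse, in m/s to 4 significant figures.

Δv₁ = 7100 m/s

In km: r₁ = 1.54 × 1.496×10^8 = 2.30384×10^8 km; r₂ = 8.06 × 1.496×10^8 = 1.205776×10^9 km.
Transfer-ellipse semi-major axis a_t = (r₁ + r₂)/2 = (2.30384×10^8 + 1.205776×10^9)/2 = 7.1808×10^8 km.
Circular speed at r = 2.30384×10^8 km: v_c = √(μ/r) = 24.00 km/s.
Transfer-orbit speed at the same r (vis-viva, a = a_t): v_t = √[μ(2/r − 1/a_t)] = 31.10 km/s.
Δv₁ = |v_t − v_c| = |31.10 − 24.00| = 7.100 km/s.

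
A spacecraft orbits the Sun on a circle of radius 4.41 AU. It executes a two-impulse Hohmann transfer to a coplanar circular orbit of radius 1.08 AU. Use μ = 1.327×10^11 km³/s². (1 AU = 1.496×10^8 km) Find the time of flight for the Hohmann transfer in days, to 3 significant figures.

t = 831 days

In km: r₁ = 4.41 × 1.496×10^8 = 6.59736×10^8 km; r₂ = 1.08 × 1.496×10^8 = 1.61568×10^8 km.
Transfer-ellipse semi-major axis a_t = (r₁ + r₂)/2 = (6.59736×10^8 + 1.61568×10^8)/2 = 4.10652×10^8 km.
By Kepler's third law the transfer-orbit period is T = 2π√(a_t³/μ), so t = T/2 = 7.177×10^7 s.
Converting: 7.177×10^7 s ÷ 86400 s/day = 831 days.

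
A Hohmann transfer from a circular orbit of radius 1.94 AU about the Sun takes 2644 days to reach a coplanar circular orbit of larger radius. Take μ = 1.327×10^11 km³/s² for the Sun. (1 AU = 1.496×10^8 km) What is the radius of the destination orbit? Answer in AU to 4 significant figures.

r₂ = 9.940 AU

In km: r₁ = 1.94 × 1.496×10^8 = 2.90224×10^8 km.
Transfer time t = 2644 days = 2.284416×10^8 s, and t = π√(a_t³/μ).
So a_t = (μ t²/π²)^(1/3) = (1.327×10^11 × (2.284416×10^8)² / π²)^(1/3) = 8.8860×10^8 km.
Since a_t = (r₁ + r₂)/2, r₂ = 2a_t − r₁ = 2×8.8860×10^8 − 2.90224×10^8 = 1.486976×10^9 km.
In AU: r₂ = 1.486976×10^9 / 1.496×10^8 = 9.940 AU.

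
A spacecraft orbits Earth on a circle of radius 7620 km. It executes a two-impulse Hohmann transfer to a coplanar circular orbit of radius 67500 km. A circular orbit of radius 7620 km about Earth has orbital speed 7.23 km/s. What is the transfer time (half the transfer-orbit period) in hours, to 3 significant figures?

t = 10.1 hours

From the circular-orbit relation v² = μ/r at r = 7620 km: μ = v²r = (7.23)² × 7620 = 3.98319×10^5 km³/s².
Transfer-ellipse semi-major axis a_t = (r₁ + r₂)/2 = (7620 + 67500)/2 = 37560 km.
Transfer time t = π√(a_t³/μ) = π√((37560)³ / 3.98319×10^5) = 36230 s.
Converting: 36230 s ÷ 3600 s/hour = 10.1 hours.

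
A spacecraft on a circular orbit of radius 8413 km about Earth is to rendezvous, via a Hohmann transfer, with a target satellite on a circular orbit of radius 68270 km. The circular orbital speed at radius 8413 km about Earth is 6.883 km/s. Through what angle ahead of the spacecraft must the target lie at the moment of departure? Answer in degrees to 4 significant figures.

From the circular-orbit relation v² = μ/r at r = 8413 km: μ = v²r = (6.883)² × 8413 = 3.98572×10^5 km³/s².
The Hohmann ellipse has a_t = (r₁ + r₂)/2 = 38341.5 km.
Transfer time t = π√(a_t³/μ) = 37360 s.
The target's mean motion on its circular orbit is ω₂ = √(μ/r₂³) = 3.539×10^-5 rad/s.
Angle swept by the target during transfer: ω₂·t = 1.3222 rad = 75.76°.
The spacecraft traverses 180° on the transfer ellipse, so the target must lead by 180° − 75.76° = 104.2°.

φ = 104.2°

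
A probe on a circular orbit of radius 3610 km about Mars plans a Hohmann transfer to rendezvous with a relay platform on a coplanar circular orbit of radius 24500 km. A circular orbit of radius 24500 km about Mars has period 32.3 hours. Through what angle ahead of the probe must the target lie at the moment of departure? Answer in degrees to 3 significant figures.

φ = 102°

From Kepler's third law T² = 4π²r³/μ at r = 24500 km, T = 32.3 hours = 32.3 × 3600 s = 1.1628×10^5 s: μ = 4π²r³/T² = 42938.6 km³/s².
Transfer-ellipse semi-major axis a_t = (r₁ + r₂)/2 = (3610 + 24500)/2 = 14055 km.
The half-period of the transfer ellipse is t = π√(a_t³/μ) = 25260 s.
Target angular speed ω₂ = √(μ/r₂³) = 5.403×10^-5 rad/s.
Angle swept by the target during transfer: ω₂·t = 1.365 rad = 78.21°.
The probe traverses 180° on the transfer ellipse, so the target must lead by 180° − 78.21° = 102°.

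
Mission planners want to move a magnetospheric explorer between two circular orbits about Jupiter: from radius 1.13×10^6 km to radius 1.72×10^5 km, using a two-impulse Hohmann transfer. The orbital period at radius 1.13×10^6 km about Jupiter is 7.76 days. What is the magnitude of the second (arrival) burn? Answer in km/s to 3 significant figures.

From Kepler's third law T² = 4π²r³/μ at r = 1.13×10^6 km, T = 7.76 days = 7.76 × 86400 s = 6.70464×10^5 s: μ = 4π²r³/T² = 1.26720×10^8 km³/s².
The Hohmann ellipse has a_t = (r₁ + r₂)/2 = 6.510×10^5 km.
On the circular orbit at r = 1.720×10^5 km, v_c = √(μ/r) = 27.143 km/s.
Vis-viva on the transfer ellipse at r = 1.720×10^5 km gives v_t = √[μ(2/r − 1/a_t)] = 35.761 km/s.
Δv₂ = |v_t − v_c| = |35.761 − 27.143| = 8.618 km/s.

Δv₂ = 8.62 km/s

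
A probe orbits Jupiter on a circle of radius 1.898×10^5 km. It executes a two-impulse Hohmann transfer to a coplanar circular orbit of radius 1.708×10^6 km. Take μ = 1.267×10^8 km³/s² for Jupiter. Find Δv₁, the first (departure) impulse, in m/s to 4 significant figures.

The Hohmann ellipse has a_t = (r₁ + r₂)/2 = 9.489×10^5 km.
Circular speed at r = 1.898×10^5 km: v_c = √(μ/r) = 25.837 km/s.
Vis-viva on the transfer ellipse at r = 1.898×10^5 km gives v_t = √[μ(2/r − 1/a_t)] = 34.664 km/s.
Δv₁ = |v_t − v_c| = |34.664 − 25.837| = 8.827 km/s.

Δv₁ = 8827 m/s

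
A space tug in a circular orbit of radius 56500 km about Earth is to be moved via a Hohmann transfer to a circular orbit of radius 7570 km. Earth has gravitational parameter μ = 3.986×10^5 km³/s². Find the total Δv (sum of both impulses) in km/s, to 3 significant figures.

Δv = 3.75 km/s

Transfer-ellipse semi-major axis a_t = (r₁ + r₂)/2 = (56500 + 7570)/2 = 32035 km.
At r₁ the circular-orbit speed is v₁ = √(μ/r₁) = 2.656 km/s.
Transfer-orbit speed at r₁ (v² = μ(2/r − 1/a)): v_a = √[μ(2/r₁ − 1/a_t)] = 1.291 km/s.
First burn Δv₁ = |v_a − v₁| = 1.365 km/s.
At r₂, v₂ = √(μ/r₂) = 7.2564 km/s.
Transfer-orbit speed at r₂: v_p = √[μ(2/r₂ − 1/a_t)] = 9.6368 km/s.
Second burn Δv₂ = |v₂ − v_p| = 2.380 km/s.
Total Δv = Δv₁ + Δv₂ = 3.745 km/s.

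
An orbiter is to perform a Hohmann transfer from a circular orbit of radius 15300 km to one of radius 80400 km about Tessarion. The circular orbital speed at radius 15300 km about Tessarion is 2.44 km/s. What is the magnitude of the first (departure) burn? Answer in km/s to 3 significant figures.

Δv₁ = 0.723 km/s

From the circular-orbit relation v² = μ/r at r = 15300 km: μ = v²r = (2.44)² × 15300 = 91090.1 km³/s².
Semi-major axis of the transfer orbit: a_t = (15300 + 80400)/2 = 47850 km.
Circular speed at r = 15300 km: v_c = √(μ/r) = 2.4400 km/s.
Vis-viva on the transfer ellipse at r = 15300 km gives v_t = √[μ(2/r − 1/a_t)] = 3.1628 km/s.
Δv₁ = |v_t − v_c| = |3.1628 − 2.4400| = 0.7228 km/s.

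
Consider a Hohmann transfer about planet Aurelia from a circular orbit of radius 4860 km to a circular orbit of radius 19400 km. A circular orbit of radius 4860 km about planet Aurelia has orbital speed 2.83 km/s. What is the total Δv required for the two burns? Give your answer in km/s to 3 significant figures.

From the circular-orbit relation v² = μ/r at r = 4860 km: μ = v²r = (2.83)² × 4860 = 38923.3 km³/s².
The Hohmann ellipse has a_t = (r₁ + r₂)/2 = 12130 km.
At r₁ the circular-orbit speed is v₁ = √(μ/r₁) = 2.830 km/s.
Transfer-orbit speed at r₁ (v² = μ(2/r − 1/a)): v_p = √[μ(2/r₁ − 1/a_t)] = 3.579 km/s.
First burn Δv₁ = |v_p − v₁| = 0.7490 km/s.
At r₂, v₂ = √(μ/r₂) = 1.4165 km/s.
Transfer-orbit speed at r₂: v_a = √[μ(2/r₂ − 1/a_t)] = 0.89658 km/s.
Second burn Δv₂ = |v₂ − v_a| = 0.5199 km/s.
Total Δv = Δv₁ + Δv₂ = 1.269 km/s.

Δv = 1.27 km/s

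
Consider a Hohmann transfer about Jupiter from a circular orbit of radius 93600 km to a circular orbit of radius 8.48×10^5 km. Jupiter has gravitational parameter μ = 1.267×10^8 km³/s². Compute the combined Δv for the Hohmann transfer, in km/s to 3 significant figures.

Δv = 19.4 km/s

Transfer-ellipse semi-major axis a_t = (r₁ + r₂)/2 = (93600 + 8.480×10^5)/2 = 4.708×10^5 km.
Circular speed at r₁: v₁ = √(μ/r₁) = √(1.267×10^8/93600) = 36.79 km/s.
Transfer-orbit speed at r₁ (v² = μ(2/r − 1/a)): v_p = √[μ(2/r₁ − 1/a_t)] = 49.38 km/s.
First burn Δv₁ = |v_p − v₁| = 12.59 km/s.
Circular speed at r₂: v₂ = √(μ/r₂) = 12.223 km/s.
Transfer-orbit speed at r₂: v_a = √[μ(2/r₂ − 1/a_t)] = 5.4502 km/s.
Second burn Δv₂ = |v₂ − v_a| = 6.773 km/s.
Total Δv = Δv₁ + Δv₂ = 19.36 km/s.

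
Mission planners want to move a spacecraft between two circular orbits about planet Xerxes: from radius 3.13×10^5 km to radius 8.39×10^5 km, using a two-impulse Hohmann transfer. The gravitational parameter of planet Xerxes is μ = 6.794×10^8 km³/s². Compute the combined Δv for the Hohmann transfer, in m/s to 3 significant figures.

Δv = 17100 m/s

Transfer-ellipse semi-major axis a_t = (r₁ + r₂)/2 = (3.130×10^5 + 8.390×10^5)/2 = 5.760×10^5 km.
Circular speed at r₁: v₁ = √(μ/r₁) = √(6.794×10^8/3.130×10^5) = 46.590 km/s.
Transfer-orbit speed at r₁ (vis-viva): v_p = √[μ(2/r₁ − 1/a_t)] = 56.229 km/s.
First burn Δv₁ = |v_p − v₁| = 9.639 km/s.
At r₂, v₂ = √(μ/r₂) = 28.46 km/s.
Transfer-orbit speed at r₂: v_a = √[μ(2/r₂ − 1/a_t)] = 20.98 km/s.
Second burn Δv₂ = |v₂ − v_a| = 7.480 km/s.
Total Δv = Δv₁ + Δv₂ = 17.12 km/s.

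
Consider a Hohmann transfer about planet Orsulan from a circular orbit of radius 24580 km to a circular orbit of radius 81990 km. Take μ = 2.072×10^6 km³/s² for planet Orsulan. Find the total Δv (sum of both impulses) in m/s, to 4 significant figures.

The Hohmann ellipse has a_t = (r₁ + r₂)/2 = 53285 km.
At r₁ the circular-orbit speed is v₁ = √(μ/r₁) = 9.18129 km/s.
On the transfer ellipse at r₁, v² = μ(2/r − 1/a) gives v_p = √[μ(2/r₁ − 1/a_t)] = 11.3889 km/s.
First burn Δv₁ = |v_p − v₁| = 2.2076 km/s.
Circular speed at r₂: v₂ = √(μ/r₂) = 5.0271 km/s.
Transfer-orbit speed at r₂: v_a = √[μ(2/r₂ − 1/a_t)] = 3.4143 km/s.
Second burn Δv₂ = |v₂ − v_a| = 1.6128 km/s.
Total Δv = Δv₁ + Δv₂ = 3.820 km/s.

Δv = 3820 m/s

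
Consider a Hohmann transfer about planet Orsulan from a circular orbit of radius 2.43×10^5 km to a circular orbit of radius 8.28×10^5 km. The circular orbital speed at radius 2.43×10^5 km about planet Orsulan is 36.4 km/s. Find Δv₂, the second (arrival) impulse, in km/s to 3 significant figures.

From the circular-orbit relation v² = μ/r at r = 2.43×10^5 km: μ = v²r = (36.4)² × 2.43×10^5 = 3.21965×10^8 km³/s².
Transfer-ellipse semi-major axis a_t = (r₁ + r₂)/2 = (2.430×10^5 + 8.280×10^5)/2 = 5.355×10^5 km.
On the circular orbit at r = 8.280×10^5 km, v_c = √(μ/r) = 19.7192 km/s.
Vis-viva on the transfer ellipse at r = 8.280×10^5 km gives v_t = √[μ(2/r − 1/a_t)] = 13.2835 km/s.
Δv₂ = |v_t − v_c| = |13.2835 − 19.7192| = 6.436 km/s.

Δv₂ = 6.44 km/s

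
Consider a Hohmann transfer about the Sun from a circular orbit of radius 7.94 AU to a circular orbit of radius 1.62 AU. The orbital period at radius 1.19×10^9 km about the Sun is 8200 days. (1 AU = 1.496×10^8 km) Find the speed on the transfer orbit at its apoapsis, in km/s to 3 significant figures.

From Kepler's third law T² = 4π²r³/μ at r = 1.19×10^9 km, T = 8200 days = 8200 × 86400 s = 7.0848×10^8 s: μ = 4π²r³/T² = 1.32540×10^11 km³/s².
In km: r₁ = 7.94 × 1.496×10^8 = 1.187824×10^9 km; r₂ = 1.62 × 1.496×10^8 = 2.42352×10^8 km.
Transfer-ellipse semi-major axis a_t = (r₁ + r₂)/2 = (1.187824×10^9 + 2.42352×10^8)/2 = 7.15088×10^8 km.
At apoapsis, r = 1.187824×10^9 km.
Vis-viva: v = √[μ(2/r − 1/a_t)] = √[1.32540×10^11 × (2/1.187824×10^9 − 1/7.15088×10^8)] = 6.150 km/s.

v = 6.15 km/s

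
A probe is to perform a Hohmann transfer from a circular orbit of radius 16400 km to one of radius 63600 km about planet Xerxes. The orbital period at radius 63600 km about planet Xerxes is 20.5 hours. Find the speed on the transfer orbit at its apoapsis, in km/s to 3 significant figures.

From Kepler's third law T² = 4π²r³/μ at r = 63600 km, T = 20.5 hours = 20.5 × 3600 s = 73800 s: μ = 4π²r³/T² = 1.86474×10^6 km³/s².
Transfer-ellipse semi-major axis a_t = (r₁ + r₂)/2 = (16400 + 63600)/2 = 40000 km.
The apoapsis of the transfer ellipse is at r = 63600 km.
Vis-viva: v = √[μ(2/r − 1/a_t)] = √[1.86474×10^6 × (2/63600 − 1/40000)] = 3.467 km/s.

v = 3.47 km/s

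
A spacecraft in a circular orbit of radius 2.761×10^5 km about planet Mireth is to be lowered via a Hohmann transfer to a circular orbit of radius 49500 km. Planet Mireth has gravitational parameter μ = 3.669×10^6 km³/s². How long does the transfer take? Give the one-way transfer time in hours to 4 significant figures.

Semi-major axis of the transfer orbit: a_t = (2.761×10^5 + 49500)/2 = 1.628×10^5 km.
Transfer time t = π√(a_t³/μ) = π√((1.628×10^5)³ / 3.669×10^6) = 1.0774×10^5 s.
Converting: 1.0774×10^5 s ÷ 3600 s/hour = 29.93 hours.

t = 29.93 hours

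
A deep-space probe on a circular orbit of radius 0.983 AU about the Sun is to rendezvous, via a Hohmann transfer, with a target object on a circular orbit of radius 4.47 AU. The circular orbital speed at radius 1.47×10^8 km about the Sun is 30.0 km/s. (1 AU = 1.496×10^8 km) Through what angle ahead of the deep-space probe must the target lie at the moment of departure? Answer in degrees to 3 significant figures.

From the circular-orbit relation v² = μ/r at r = 1.47×10^8 km: μ = v²r = (30.0)² × 1.47×10^8 = 1.32300×10^11 km³/s².
In km: r₁ = 0.983 × 1.496×10^8 = 1.470568×10^8 km; r₂ = 4.47 × 1.496×10^8 = 6.68712×10^8 km.
Semi-major axis of the transfer orbit: a_t = (1.470568×10^8 + 6.68712×10^8)/2 = 4.078844×10^8 km.
The half-period of the transfer ellipse is t = π√(a_t³/μ) = 7.1150×10^7 s.
Target angular speed ω₂ = √(μ/r₂³) = 2.1034×10^-8 rad/s.
Angle swept by the target during transfer: ω₂·t = 1.49657 rad = 85.747°.
Arrival is 180° from departure on the ellipse, so φ = 180° − 85.747° = 94.3°.

φ = 94.3°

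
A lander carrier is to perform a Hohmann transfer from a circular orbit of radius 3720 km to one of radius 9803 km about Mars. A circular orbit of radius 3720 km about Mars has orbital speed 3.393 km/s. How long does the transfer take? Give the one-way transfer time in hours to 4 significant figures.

t = 2.345 hours

From the circular-orbit relation v² = μ/r at r = 3720 km: μ = v²r = (3.393)² × 3720 = 42826.3 km³/s².
The Hohmann ellipse has a_t = (r₁ + r₂)/2 = 6761.5 km.
By Kepler's third law the transfer-orbit period is T = 2π√(a_t³/μ), so t = T/2 = 8440.3 s.
Converting: 8440.3 s ÷ 3600 s/hour = 2.345 hours.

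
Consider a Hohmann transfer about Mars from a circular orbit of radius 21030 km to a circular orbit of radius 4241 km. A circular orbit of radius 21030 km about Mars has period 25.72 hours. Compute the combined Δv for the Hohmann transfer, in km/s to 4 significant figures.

From Kepler's third law T² = 4π²r³/μ at r = 21030 km, T = 25.72 hours = 25.72 × 3600 s = 92592 s: μ = 4π²r³/T² = 42828.3 km³/s².
The Hohmann ellipse has a_t = (r₁ + r₂)/2 = 12635.5 km.
At r₁ the circular-orbit speed is v₁ = √(μ/r₁) = 1.4271 km/s.
Transfer-orbit speed at r₁ (vis-viva equation): v_a = √[μ(2/r₁ − 1/a_t)] = 0.82677 km/s.
First burn Δv₁ = |v_a − v₁| = 0.6003 km/s.
Circular speed at r₂: v₂ = √(μ/r₂) = 3.1778 km/s.
Transfer-orbit speed at r₂: v_p = √[μ(2/r₂ − 1/a_t)] = 4.0997 km/s.
Second burn Δv₂ = |v₂ − v_p| = 0.9219 km/s.
Δv = Δv₁ + Δv₂ = 0.6003 + 0.9219 = 1.522 km/s.

Δv = 1.522 km/s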